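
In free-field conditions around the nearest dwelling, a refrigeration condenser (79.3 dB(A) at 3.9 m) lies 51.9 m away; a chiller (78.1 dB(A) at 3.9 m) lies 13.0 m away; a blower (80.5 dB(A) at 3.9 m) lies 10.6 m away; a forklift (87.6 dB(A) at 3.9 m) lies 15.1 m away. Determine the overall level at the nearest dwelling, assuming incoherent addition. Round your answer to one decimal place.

Propagate each source to the receiver with L = L_ref − 20·log₁₀(r/r_ref), then add intensities.
refrigeration condenser: 79.3 − 20·log₁₀(51.9/3.9) = 79.3 − 22.48 = 56.82 dB(A).
chiller: 78.1 − 20·log₁₀(13.0/3.9) = 78.1 − 10.46 = 67.64 dB(A).
blower: 80.5 − 20·log₁₀(10.6/3.9) = 80.5 − 8.68 = 71.82 dB(A).
forklift: 87.6 − 20·log₁₀(15.1/3.9) = 87.6 − 11.76 = 75.84 dB(A).
Σ 10^(L/10) = 5.987e+07 → L_total = 10·log₁₀(5.987e+07) = 77.77 dB(A).

77.8 dB(A)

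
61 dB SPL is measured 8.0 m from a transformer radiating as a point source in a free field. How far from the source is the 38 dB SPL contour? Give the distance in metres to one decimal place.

The 23.0 dB drop corresponds to a distance ratio of 10^(23.0/20) for a point source.
r₂ = 8.0·10^((61−38)/20) = 8.0·10^(23.0/20) = 113.00 m.

113.0 m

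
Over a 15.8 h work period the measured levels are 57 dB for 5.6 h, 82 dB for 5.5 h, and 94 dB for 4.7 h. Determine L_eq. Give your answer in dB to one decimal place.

L_eq = 10·log₁₀[(1/T)·Σ tᵢ·10^(Lᵢ/10)] with T = 15.8 h.
Σ tᵢ·10^(Lᵢ/10) = 5.6·10^(57/10) + 5.5·10^(82/10) + 4.7·10^(94/10) = 1.268e+10.
L_eq = 10·log₁₀(1.268e+10/15.8) = 89.04 dB.

89.0 dB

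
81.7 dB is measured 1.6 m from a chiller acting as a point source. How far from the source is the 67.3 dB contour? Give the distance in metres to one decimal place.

For a point source L₁ − L₂ = 20·log₁₀(r₂/r₁), so r₂ = r₁·10^((L₁−L₂)/20).
r₂ = 1.6·10^((81.7−67.3)/20) = 1.6·10^(14.4/20) = 8.40 m.

8.4 m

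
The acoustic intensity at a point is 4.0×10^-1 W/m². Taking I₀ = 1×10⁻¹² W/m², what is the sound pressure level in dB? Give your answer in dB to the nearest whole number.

116 dB

Dividing by I₀ shifts the exponent by 12: I/I₀ = 4.0×10^11.
L = 10·(0.6021 + 11) = 116.02 dB.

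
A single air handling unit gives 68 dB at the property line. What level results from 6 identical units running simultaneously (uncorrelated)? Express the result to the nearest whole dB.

76 dB

L_total = L₁ + 10·log₁₀ N for N identical incoherent sources.
L_total = 68 + 10·log₁₀(6) = 68 + 7.782 = 75.78 dB.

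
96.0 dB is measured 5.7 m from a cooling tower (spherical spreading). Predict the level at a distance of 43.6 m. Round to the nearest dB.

78 dB

Point-source attenuation: ΔL = 20·log₁₀(r₂/r₁) = 20·log₁₀(43.6/5.7) = 17.672 dB.
L₂ = 96.0 − 20·log₁₀(43.6/5.7) = 96.0 − 17.672 = 78.33 dB.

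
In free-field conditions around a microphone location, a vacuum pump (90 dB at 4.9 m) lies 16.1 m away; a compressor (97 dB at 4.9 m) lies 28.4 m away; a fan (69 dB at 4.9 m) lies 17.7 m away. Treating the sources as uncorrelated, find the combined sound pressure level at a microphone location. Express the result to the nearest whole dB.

Apply inverse-square spreading to bring every level to the receiver, then sum 10^(L/10).
vacuum pump: 90 − 20·log₁₀(16.1/4.9) = 90 − 10.33 = 79.67 dB.
compressor: 97 − 20·log₁₀(28.4/4.9) = 97 − 15.26 = 81.74 dB.
fan: 69 − 20·log₁₀(17.7/4.9) = 69 − 11.16 = 57.84 dB.
Σ 10^(L/10) = 2.424e+08 → L_total = 10·log₁₀(2.424e+08) = 83.85 dB.

84 dB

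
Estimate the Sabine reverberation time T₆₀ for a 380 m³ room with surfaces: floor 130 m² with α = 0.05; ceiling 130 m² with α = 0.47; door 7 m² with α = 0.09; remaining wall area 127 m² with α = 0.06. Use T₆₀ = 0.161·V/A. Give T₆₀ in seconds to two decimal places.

0.81 s

Total absorption A = 130·0.05 + 130·0.47 + 7·0.09 + 127·0.06 = 75.85 m² sabins.
T₆₀ = 0.161 × 380 / 75.85 = 0.807 s.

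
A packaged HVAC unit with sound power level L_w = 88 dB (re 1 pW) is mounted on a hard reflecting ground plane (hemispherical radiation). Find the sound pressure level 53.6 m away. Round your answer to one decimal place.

Free-field hemispherical radiation: L_p = L_w − 10·log₁₀(2π·r²), r = 53.6 m.
2π·r² = 1.805e+04 m², 10·log₁₀ of that is 42.565 dB.
L_p = 88 − 42.565 = 45.43 dB.

45.4 dB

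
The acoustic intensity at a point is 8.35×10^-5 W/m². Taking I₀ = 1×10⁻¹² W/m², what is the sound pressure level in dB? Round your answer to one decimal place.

I/I₀ = 8.35×10^-5/10⁻¹² = 8.35×10^7, and L = 10·log₁₀(I/I₀).
L = 10·(0.9217 + 7) = 79.22 dB.

79.2 dB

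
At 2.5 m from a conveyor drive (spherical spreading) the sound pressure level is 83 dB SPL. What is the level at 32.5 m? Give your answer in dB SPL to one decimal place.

60.7 dB SPL

Point-source attenuation: ΔL = 20·log₁₀(r₂/r₁) = 20·log₁₀(32.5/2.5) = 22.279 dB.
L₂ = 83 − 20·log₁₀(32.5/2.5) = 83 − 22.279 = 60.72 dB SPL.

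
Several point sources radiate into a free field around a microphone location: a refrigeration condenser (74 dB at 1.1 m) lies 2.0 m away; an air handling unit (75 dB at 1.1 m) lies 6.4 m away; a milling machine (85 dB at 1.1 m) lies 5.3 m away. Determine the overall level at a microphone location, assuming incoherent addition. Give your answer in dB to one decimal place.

First find each source's level at the receiver (point-source: −20·log₁₀(r/r_ref)), then combine on an intensity basis.
refrigeration condenser: 74 − 20·log₁₀(2.0/1.1) = 74 − 5.19 = 68.81 dB.
air handling unit: 75 − 20·log₁₀(6.4/1.1) = 75 − 15.30 = 59.70 dB.
milling machine: 85 − 20·log₁₀(5.3/1.1) = 85 − 13.66 = 71.34 dB.
Σ 10^(L/10) = 2.215e+07 → L_total = 10·log₁₀(2.215e+07) = 73.45 dB.

73.5 dB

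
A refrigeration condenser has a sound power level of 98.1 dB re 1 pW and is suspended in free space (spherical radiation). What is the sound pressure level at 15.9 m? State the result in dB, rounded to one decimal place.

Free-field spherical radiation: L_p = L_w − 10·log₁₀(4π·r²), r = 15.9 m.
4π·r² = 3177 m², 10·log₁₀ of that is 35.020 dB.
L_p = 98.1 − 35.020 = 63.08 dB.

63.1 dB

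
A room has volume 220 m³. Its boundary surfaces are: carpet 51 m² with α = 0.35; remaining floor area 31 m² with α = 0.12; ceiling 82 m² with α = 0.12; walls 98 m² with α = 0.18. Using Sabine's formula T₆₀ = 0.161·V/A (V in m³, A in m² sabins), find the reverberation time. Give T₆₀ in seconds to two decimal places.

Total absorption A = 51·0.35 + 31·0.12 + 82·0.12 + 98·0.18 = 49.05 m² sabins.
T₆₀ = 0.161 × 220 / 49.05 = 0.722 s.

0.72 s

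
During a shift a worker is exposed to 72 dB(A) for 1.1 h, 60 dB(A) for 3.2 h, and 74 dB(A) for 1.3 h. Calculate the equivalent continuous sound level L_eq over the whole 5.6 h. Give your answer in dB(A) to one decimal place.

69.8 dB(A)

Weight each interval's intensity by its duration and average over T = 5.6 h:
Σ tᵢ·10^(Lᵢ/10) = 1.1·10^(72/10) + 3.2·10^(60/10) + 1.3·10^(74/10) = 5.329e+07.
L_eq = 10·log₁₀(5.329e+07/5.6) = 69.78 dB(A).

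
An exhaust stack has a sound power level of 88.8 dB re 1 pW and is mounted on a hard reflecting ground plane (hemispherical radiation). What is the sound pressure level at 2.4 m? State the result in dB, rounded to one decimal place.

L_p = L_w − 10·log₁₀(2π·r²) with r = 2.4 m.
2π·r² = 36.19 m², 10·log₁₀ of that is 15.586 dB.
L_p = 88.8 − 15.586 = 73.21 dB.

73.2 dB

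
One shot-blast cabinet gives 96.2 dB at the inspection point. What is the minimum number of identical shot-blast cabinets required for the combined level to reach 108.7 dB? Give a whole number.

N identical sources give L₁ + 10·log₁₀ N, so require 10·log₁₀ N ≥ 108.7 − 96.2 = 12.5 dB.
N ≥ 10^(12.5/10) = 17.783, so N = 18.

18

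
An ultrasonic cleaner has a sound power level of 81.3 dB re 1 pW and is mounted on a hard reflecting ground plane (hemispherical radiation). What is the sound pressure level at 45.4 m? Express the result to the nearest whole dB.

Free-field hemispherical radiation: L_p = L_w − 10·log₁₀(2π·r²), r = 45.4 m.
2π·r² = 1.295e+04 m², 10·log₁₀ of that is 41.123 dB.
L_p = 81.3 − 41.123 = 40.18 dB.

40 dB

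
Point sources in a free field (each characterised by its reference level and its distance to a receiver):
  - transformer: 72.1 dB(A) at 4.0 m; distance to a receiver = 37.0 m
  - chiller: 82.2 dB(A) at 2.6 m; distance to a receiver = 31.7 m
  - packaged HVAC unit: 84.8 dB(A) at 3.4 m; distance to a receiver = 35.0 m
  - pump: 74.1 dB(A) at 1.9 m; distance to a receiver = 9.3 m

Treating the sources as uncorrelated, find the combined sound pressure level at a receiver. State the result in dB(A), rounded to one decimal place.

Propagate each source to the receiver with L = L_ref − 20·log₁₀(r/r_ref), then add intensities.
transformer: 72.1 − 20·log₁₀(37.0/4.0) = 72.1 − 19.32 = 52.78 dB(A).
chiller: 82.2 − 20·log₁₀(31.7/2.6) = 82.2 − 21.72 = 60.48 dB(A).
packaged HVAC unit: 84.8 − 20·log₁₀(35.0/3.4) = 84.8 − 20.25 = 64.55 dB(A).
pump: 74.1 − 20·log₁₀(9.3/1.9) = 74.1 − 13.79 = 60.31 dB(A).
Σ 10^(L/10) = 5.229e+06 → L_total = 10·log₁₀(5.229e+06) = 67.18 dB(A).

67.2 dB(A)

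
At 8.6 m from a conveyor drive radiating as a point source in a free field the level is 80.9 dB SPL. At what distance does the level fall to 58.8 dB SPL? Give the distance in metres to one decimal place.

Point-source spreading drops the level by 20·log₁₀(r₂/r₁); inverting, r₂/r₁ = 10^(ΔL/20).
r₂ = 8.6·10^((80.9−58.8)/20) = 8.6·10^(22.1/20) = 109.52 m.

109.5 m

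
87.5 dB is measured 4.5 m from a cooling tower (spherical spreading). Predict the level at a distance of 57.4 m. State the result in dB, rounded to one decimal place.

65.4 dB

Spherical spreading from a point source gives a 20·log₁₀(r₂/r₁) drop.
L₂ = 87.5 − 20·log₁₀(57.4/4.5) = 87.5 − 22.114 = 65.39 dB.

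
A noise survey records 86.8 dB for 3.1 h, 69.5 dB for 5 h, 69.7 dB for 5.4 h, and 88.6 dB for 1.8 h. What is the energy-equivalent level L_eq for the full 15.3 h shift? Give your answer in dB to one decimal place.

82.8 dB

Weight each interval's intensity by its duration and average over T = 15.3 h:
Σ tᵢ·10^(Lᵢ/10) = 3.1·10^(86.8/10) + 5·10^(69.5/10) + 5.4·10^(69.7/10) + 1.8·10^(88.6/10) = 2.883e+09.
L_eq = 10·log₁₀(2.883e+09/15.3) = 82.75 dB.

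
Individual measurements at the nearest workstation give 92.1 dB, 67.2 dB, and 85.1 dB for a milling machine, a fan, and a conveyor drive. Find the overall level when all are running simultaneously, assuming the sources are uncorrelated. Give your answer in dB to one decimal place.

92.9 dB

Incoherent sources combine by intensity addition: L_total = 10·log₁₀(Σ 10^(L_i/10)).
Σ 10^(L/10) = 10^(92.1/10) + 10^(67.2/10) + 10^(85.1/10) = 1.951e+09.
L_total = 10·log₁₀(1.951e+09) = 92.90 dB.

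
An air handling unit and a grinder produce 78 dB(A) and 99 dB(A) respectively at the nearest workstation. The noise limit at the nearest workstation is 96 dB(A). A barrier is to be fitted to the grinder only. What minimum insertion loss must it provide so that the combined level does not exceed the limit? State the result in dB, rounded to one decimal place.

Fixed contribution from the other source: Σ 10^(L/10) = 10^(78/10) = 6.310e+07 (78.00 dB(A)).
To meet 96 dB(A) overall, the treated grinder may contribute at most 10^(96/10) − 6.310e+07 = 3.918e+09, i.e. 95.93 dB(A).
So the grinder must be reduced from 99 to 95.93 dB(A): IL = 3.07 dB.

3.1 dB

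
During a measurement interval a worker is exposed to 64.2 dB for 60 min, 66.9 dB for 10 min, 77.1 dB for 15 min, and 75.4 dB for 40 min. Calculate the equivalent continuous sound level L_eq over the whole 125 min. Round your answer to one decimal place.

72.8 dB

L_eq = 10·log₁₀[(1/T)·Σ tᵢ·10^(Lᵢ/10)] with T = 125 min.
Σ tᵢ·10^(Lᵢ/10) = 60·10^(64.2/10) + 10·10^(66.9/10) + 15·10^(77.1/10) + 40·10^(75.4/10) = 2.363e+09.
L_eq = 10·log₁₀(2.363e+09/125) = 72.77 dB.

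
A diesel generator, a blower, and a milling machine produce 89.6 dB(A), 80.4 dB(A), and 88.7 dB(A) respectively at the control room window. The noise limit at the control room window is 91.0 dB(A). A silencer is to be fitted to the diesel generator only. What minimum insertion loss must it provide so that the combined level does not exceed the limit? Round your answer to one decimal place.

The untreated sources together contribute 10^(80.4/10) + 10^(88.7/10) = 8.510e+08, i.e. 89.30 dB(A).
The limit corresponds to 10^(91.0/10) = 1.259e+09; subtracting the fixed part leaves 4.080e+08 for the diesel generator, i.e. 86.11 dB(A).
Required insertion loss = 89.6 − 86.11 = 3.49 dB.

3.5 dB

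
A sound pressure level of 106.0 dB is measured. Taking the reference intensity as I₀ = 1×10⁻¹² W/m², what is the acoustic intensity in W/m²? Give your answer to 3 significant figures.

I/I₀ = 10^(106.0/10) = 3.981e+10, so I = 3.981e+10 × 10⁻¹² W/m².

0.0398 W/m²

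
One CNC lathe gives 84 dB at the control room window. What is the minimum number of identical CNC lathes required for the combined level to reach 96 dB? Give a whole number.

16

N identical sources give L₁ + 10·log₁₀ N, so require 10·log₁₀ N ≥ 96 − 84 = 12.0 dB.
N ≥ 10^(12.0/10) = 15.849, so N = 16.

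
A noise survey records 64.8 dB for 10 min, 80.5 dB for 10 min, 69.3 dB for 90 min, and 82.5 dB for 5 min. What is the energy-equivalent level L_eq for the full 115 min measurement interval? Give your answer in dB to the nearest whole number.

74 dB

The energy average is taken in the linear domain: L_eq = 10·log₁₀[(Σ tᵢ·10^(Lᵢ/10))/T], T = 115 min.
Σ tᵢ·10^(Lᵢ/10) = 10·10^(64.8/10) + 10·10^(80.5/10) + 90·10^(69.3/10) + 5·10^(82.5/10) = 2.807e+09.
L_eq = 10·log₁₀(2.807e+09/115) = 73.88 dB.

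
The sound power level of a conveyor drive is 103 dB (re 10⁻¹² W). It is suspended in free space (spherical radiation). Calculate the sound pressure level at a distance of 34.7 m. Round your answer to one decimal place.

61.2 dB

The power spreads over a sphere of area 4π·r², so L_p = L_w − 10·log₁₀(4π·r²).
4π·r² = 1.513e+04 m², 10·log₁₀ of that is 41.799 dB.
L_p = 103 − 41.799 = 61.20 dB.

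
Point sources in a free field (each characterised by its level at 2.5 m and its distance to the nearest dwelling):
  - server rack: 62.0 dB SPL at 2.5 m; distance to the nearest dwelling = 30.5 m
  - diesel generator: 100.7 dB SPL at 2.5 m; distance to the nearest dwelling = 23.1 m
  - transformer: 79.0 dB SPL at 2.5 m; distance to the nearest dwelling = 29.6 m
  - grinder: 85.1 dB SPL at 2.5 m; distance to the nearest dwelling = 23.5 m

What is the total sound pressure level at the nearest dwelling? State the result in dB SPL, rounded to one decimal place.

81.5 dB SPL

Propagate each source to the receiver with L = L_ref − 20·log₁₀(r/r_ref), then add intensities.
server rack: 62.0 − 20·log₁₀(30.5/2.5) = 62.0 − 21.73 = 40.27 dB SPL.
diesel generator: 100.7 − 20·log₁₀(23.1/2.5) = 100.7 − 19.31 = 81.39 dB SPL.
transformer: 79.0 − 20·log₁₀(29.6/2.5) = 79.0 − 21.47 = 57.53 dB SPL.
grinder: 85.1 − 20·log₁₀(23.5/2.5) = 85.1 − 19.46 = 65.64 dB SPL.
Σ 10^(L/10) = 1.419e+08 → L_total = 10·log₁₀(1.419e+08) = 81.52 dB SPL.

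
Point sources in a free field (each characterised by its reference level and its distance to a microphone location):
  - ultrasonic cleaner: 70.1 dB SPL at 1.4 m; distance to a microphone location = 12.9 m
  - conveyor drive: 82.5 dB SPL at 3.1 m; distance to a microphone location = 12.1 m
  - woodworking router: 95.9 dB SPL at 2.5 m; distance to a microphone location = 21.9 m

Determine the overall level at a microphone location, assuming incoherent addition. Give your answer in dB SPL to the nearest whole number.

78 dB SPL

Apply inverse-square spreading to bring every level to the receiver, then sum 10^(L/10).
ultrasonic cleaner: 70.1 − 20·log₁₀(12.9/1.4) = 70.1 − 19.29 = 50.81 dB SPL.
conveyor drive: 82.5 − 20·log₁₀(12.1/3.1) = 82.5 − 11.83 = 70.67 dB SPL.
woodworking router: 95.9 − 20·log₁₀(21.9/2.5) = 95.9 − 18.85 = 77.05 dB SPL.
Σ 10^(L/10) = 6.249e+07 → L_total = 10·log₁₀(6.249e+07) = 77.96 dB SPL.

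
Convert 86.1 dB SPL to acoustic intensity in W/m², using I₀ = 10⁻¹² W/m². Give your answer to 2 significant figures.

I/I₀ = 10^(86.1/10) = 4.074e+08, so I = 4.074e+08 × 10⁻¹² W/m².

0.00041 W/m²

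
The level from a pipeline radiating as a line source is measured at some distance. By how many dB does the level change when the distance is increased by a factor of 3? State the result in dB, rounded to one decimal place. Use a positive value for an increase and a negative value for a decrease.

-4.8 dB

A line source loses 3 dB per doubling of distance; generally ΔL = −10·log₁₀(r₂/r₁).
ΔL = −10·log₁₀(3) = -4.77 dB.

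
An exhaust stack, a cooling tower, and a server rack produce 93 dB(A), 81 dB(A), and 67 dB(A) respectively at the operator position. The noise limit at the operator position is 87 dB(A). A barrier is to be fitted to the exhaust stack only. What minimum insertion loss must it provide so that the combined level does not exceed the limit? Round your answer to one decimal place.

7.3 dB

Everything except the exhaust stack sums to 10^(81/10) + 10^(67/10) = 1.309e+08 in linear terms, 81.17 dB(A).
The limit corresponds to 10^(87/10) = 5.012e+08; subtracting the fixed part leaves 3.703e+08 for the exhaust stack, i.e. 85.69 dB(A).
So the exhaust stack must be reduced from 93 to 85.69 dB(A): IL = 7.31 dB.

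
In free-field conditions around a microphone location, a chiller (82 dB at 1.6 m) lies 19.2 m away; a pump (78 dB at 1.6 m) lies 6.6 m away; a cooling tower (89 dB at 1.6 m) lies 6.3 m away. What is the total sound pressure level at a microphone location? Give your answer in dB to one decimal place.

77.5 dB

First find each source's level at the receiver (point-source: −20·log₁₀(r/r_ref)), then combine on an intensity basis.
chiller: 82 − 20·log₁₀(19.2/1.6) = 82 − 21.58 = 60.42 dB.
pump: 78 − 20·log₁₀(6.6/1.6) = 78 − 12.31 = 65.69 dB.
cooling tower: 89 − 20·log₁₀(6.3/1.6) = 89 − 11.90 = 77.10 dB.
Σ 10^(L/10) = 5.604e+07 → L_total = 10·log₁₀(5.604e+07) = 77.49 dB.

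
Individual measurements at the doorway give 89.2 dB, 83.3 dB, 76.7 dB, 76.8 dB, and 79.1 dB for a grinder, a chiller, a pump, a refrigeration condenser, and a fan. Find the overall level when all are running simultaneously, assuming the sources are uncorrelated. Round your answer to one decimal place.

For uncorrelated sources the intensities add, so convert each level to linear form, sum, and take 10·log₁₀ of the total.
Σ 10^(L/10) = 10^(89.2/10) + 10^(83.3/10) + 10^(76.7/10) + 10^(76.8/10) + 10^(79.1/10) = 1.221e+09.
L_total = 10·log₁₀(1.221e+09) = 90.87 dB.

90.9 dB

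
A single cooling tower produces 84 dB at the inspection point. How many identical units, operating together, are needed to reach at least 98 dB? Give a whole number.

26

The shortfall is 98 − 84 = 14.0 dB, and N units add 10·log₁₀ N, so need 10·log₁₀ N ≥ 14.0.
N ≥ 10^(14.0/10) = 25.119, so N = 26.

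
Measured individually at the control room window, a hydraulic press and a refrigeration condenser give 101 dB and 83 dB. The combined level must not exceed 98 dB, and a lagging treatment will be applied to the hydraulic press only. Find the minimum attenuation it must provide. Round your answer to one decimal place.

Fixed contribution from the other source: Σ 10^(L/10) = 10^(83/10) = 1.995e+08 (83.00 dB).
To meet 98 dB overall, the treated hydraulic press may contribute at most 10^(98/10) − 1.995e+08 = 6.110e+09, i.e. 97.86 dB.
So the hydraulic press must be reduced from 101 to 97.86 dB: IL = 3.14 dB.

3.1 dB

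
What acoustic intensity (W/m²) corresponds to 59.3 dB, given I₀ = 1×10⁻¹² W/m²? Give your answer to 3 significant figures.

8.51e-07 W/m²

I/I₀ = 10^(59.3/10) = 8.511e+05, so I = 8.511e+05 × 10⁻¹² W/m².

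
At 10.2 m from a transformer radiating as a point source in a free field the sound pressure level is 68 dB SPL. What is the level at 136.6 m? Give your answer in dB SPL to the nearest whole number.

For a point source, L₂ = L₁ − 20·log₁₀(r₂/r₁).
L₂ = 68 − 20·log₁₀(136.6/10.2) = 68 − 22.537 = 45.46 dB SPL.

45 dB SPL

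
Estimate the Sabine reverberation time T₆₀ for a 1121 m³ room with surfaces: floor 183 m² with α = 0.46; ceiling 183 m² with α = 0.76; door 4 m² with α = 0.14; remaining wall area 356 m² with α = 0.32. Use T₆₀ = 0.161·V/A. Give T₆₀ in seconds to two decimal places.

A = Σ Sᵢαᵢ = 183·0.46 + 183·0.76 + 4·0.14 + 356·0.32 = 337.74 m².
T₆₀ = 0.161 × 1121 / 337.74 = 0.534 s.

0.53 s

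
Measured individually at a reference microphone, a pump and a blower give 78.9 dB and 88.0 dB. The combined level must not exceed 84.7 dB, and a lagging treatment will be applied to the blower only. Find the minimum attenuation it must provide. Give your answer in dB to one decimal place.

Everything except the blower sums to 10^(78.9/10) = 7.762e+07 in linear terms, 78.90 dB.
The limit corresponds to 10^(84.7/10) = 2.951e+08; subtracting the fixed part leaves 2.175e+08 for the blower, i.e. 83.37 dB.
So the blower must be reduced from 88.0 to 83.37 dB: IL = 4.63 dB.

4.6 dB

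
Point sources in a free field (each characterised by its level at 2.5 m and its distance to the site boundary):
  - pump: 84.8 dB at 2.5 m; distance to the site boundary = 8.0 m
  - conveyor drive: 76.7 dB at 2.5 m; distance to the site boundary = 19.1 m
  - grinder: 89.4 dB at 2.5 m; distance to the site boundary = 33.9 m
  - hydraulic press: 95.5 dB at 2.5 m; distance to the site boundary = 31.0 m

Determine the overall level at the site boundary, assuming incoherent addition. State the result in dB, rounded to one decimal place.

77.6 dB

First find each source's level at the receiver (point-source: −20·log₁₀(r/r_ref)), then combine on an intensity basis.
pump: 84.8 − 20·log₁₀(8.0/2.5) = 84.8 − 10.10 = 74.70 dB.
conveyor drive: 76.7 − 20·log₁₀(19.1/2.5) = 76.7 − 17.66 = 59.04 dB.
grinder: 89.4 − 20·log₁₀(33.9/2.5) = 89.4 − 22.65 = 66.75 dB.
hydraulic press: 95.5 − 20·log₁₀(31.0/2.5) = 95.5 − 21.87 = 73.63 dB.
Σ 10^(L/10) = 5.811e+07 → L_total = 10·log₁₀(5.811e+07) = 77.64 dB.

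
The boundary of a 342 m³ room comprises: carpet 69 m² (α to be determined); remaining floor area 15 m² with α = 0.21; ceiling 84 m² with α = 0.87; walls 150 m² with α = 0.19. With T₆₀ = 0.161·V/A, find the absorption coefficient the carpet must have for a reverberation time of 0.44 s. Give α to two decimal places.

0.30

Required total absorption A = 0.161·342/0.44 = 125.14 m².
Absorption from the other surfaces = 15·0.21 + 84·0.87 + 150·0.19 = 104.73 m², so the carpet must supply 20.41 m² over 69 m².
α = 20.41/69 = 0.296.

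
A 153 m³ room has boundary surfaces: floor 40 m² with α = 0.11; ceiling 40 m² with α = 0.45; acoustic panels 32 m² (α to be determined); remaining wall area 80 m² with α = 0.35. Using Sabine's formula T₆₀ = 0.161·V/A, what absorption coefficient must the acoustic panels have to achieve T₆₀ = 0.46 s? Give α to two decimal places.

0.10

A = 0.161·V/T₆₀ = 0.161·153/0.46 = 53.55 m² sabins.
Absorption from the other surfaces = 40·0.11 + 40·0.45 + 80·0.35 = 50.40 m², so the acoustic panels must supply 3.15 m² over 32 m².
α = 3.15/32 = 0.098.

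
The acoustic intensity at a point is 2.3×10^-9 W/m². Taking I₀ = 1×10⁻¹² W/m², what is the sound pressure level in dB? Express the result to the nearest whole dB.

Dividing by I₀ shifts the exponent by 12: I/I₀ = 2.3×10^3.
L = 10·(0.3617 + 3) = 33.62 dB.

34 dB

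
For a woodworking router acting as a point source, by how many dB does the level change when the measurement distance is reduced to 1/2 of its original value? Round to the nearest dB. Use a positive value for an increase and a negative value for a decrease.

+6 dB

A point source loses 6 dB per doubling of distance; generally ΔL = −20·log₁₀(r₂/r₁).
ΔL = −20·log₁₀(0.5) = +6.02 dB.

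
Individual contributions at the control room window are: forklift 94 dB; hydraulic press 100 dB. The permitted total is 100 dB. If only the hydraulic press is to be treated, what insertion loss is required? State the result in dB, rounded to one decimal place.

The untreated sources together contribute 10^(94/10) = 2.512e+09, i.e. 94.00 dB.
The limit corresponds to 10^(100/10) = 1.000e+10; subtracting the fixed part leaves 7.488e+09 for the hydraulic press, i.e. 98.74 dB.
Required insertion loss = 100 − 98.74 = 1.26 dB.

1.3 dB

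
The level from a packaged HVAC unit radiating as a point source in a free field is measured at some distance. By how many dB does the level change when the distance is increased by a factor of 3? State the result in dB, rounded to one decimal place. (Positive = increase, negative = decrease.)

-9.5 dB

Point-source spreading: ΔL = −20·log₁₀(r₂/r₁).
ΔL = −20·log₁₀(3) = -9.54 dB.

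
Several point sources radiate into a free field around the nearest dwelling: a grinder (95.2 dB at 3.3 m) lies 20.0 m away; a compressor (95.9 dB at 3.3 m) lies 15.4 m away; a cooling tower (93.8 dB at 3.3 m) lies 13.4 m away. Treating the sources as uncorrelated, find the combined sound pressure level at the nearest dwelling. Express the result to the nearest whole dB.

First find each source's level at the receiver (point-source: −20·log₁₀(r/r_ref)), then combine on an intensity basis.
grinder: 95.2 − 20·log₁₀(20.0/3.3) = 95.2 − 15.65 = 79.55 dB.
compressor: 95.9 − 20·log₁₀(15.4/3.3) = 95.9 − 13.38 = 82.52 dB.
cooling tower: 93.8 − 20·log₁₀(13.4/3.3) = 93.8 − 12.17 = 81.63 dB.
Σ 10^(L/10) = 4.143e+08 → L_total = 10·log₁₀(4.143e+08) = 86.17 dB.

86 dB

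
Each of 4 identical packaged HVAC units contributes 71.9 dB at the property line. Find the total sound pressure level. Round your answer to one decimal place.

77.9 dB

With 4 equal, uncorrelated contributions the intensity is 4× that of one unit, giving a rise of 10·log₁₀ 4.
L_total = 71.9 + 10·log₁₀(4) = 71.9 + 6.021 = 77.92 dB.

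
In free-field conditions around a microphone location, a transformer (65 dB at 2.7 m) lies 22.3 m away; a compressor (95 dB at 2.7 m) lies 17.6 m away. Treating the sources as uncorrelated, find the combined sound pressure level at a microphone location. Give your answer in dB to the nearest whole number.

79 dB

First find each source's level at the receiver (point-source: −20·log₁₀(r/r_ref)), then combine on an intensity basis.
transformer: 65 − 20·log₁₀(22.3/2.7) = 65 − 18.34 = 46.66 dB.
compressor: 95 − 20·log₁₀(17.6/2.7) = 95 − 16.28 = 78.72 dB.
Σ 10^(L/10) = 7.447e+07 → L_total = 10·log₁₀(7.447e+07) = 78.72 dB.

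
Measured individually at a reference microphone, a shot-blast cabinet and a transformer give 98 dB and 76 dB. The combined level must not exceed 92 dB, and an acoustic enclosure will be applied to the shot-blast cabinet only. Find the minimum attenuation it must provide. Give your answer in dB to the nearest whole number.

Fixed contribution from the other source: Σ 10^(L/10) = 10^(76/10) = 3.981e+07 (76.00 dB).
To meet 92 dB overall, the treated shot-blast cabinet may contribute at most 10^(92/10) − 3.981e+07 = 1.545e+09, i.e. 91.89 dB.
Required insertion loss = 98 − 91.89 = 6.11 dB.

6 dB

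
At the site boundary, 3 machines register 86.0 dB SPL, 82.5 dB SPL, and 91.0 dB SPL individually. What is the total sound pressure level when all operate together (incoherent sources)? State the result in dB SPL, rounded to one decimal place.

Incoherent sources combine by intensity addition: L_total = 10·log₁₀(Σ 10^(L_i/10)).
Σ 10^(L/10) = 10^(86.0/10) + 10^(82.5/10) + 10^(91.0/10) = 1.835e+09.
L_total = 10·log₁₀(1.835e+09) = 92.64 dB SPL.

92.6 dB SPL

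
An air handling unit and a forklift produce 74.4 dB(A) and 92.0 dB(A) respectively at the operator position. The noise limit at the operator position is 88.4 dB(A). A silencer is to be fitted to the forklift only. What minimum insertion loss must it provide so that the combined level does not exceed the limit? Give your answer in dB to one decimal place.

3.8 dB

The untreated sources together contribute 10^(74.4/10) = 2.754e+07, i.e. 74.40 dB(A).
To meet 88.4 dB(A) overall, the treated forklift may contribute at most 10^(88.4/10) − 2.754e+07 = 6.643e+08, i.e. 88.22 dB(A).
Required insertion loss = 92.0 − 88.22 = 3.78 dB.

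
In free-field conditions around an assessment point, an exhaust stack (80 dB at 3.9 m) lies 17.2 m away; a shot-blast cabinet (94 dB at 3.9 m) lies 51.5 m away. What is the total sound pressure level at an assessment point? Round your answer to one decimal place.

72.9 dB

First find each source's level at the receiver (point-source: −20·log₁₀(r/r_ref)), then combine on an intensity basis.
exhaust stack: 80 − 20·log₁₀(17.2/3.9) = 80 − 12.89 = 67.11 dB.
shot-blast cabinet: 94 − 20·log₁₀(51.5/3.9) = 94 − 22.41 = 71.59 dB.
Σ 10^(L/10) = 1.955e+07 → L_total = 10·log₁₀(1.955e+07) = 72.91 dB.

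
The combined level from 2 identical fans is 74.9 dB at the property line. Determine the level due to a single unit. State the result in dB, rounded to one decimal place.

2 equal contributions raise the level by 10·log₁₀ 2 = 3.010 dB, so each unit alone gives 74.9 − 3.010.

71.9 dB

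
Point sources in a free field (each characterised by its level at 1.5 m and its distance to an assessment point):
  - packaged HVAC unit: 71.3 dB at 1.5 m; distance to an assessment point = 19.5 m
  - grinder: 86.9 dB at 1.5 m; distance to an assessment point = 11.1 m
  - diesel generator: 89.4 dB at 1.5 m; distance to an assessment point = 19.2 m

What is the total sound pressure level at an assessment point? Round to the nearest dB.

Apply inverse-square spreading to bring every level to the receiver, then sum 10^(L/10).
packaged HVAC unit: 71.3 − 20·log₁₀(19.5/1.5) = 71.3 − 22.28 = 49.02 dB.
grinder: 86.9 − 20·log₁₀(11.1/1.5) = 86.9 − 17.38 = 69.52 dB.
diesel generator: 89.4 − 20·log₁₀(19.2/1.5) = 89.4 − 22.14 = 67.26 dB.
Σ 10^(L/10) = 1.434e+07 → L_total = 10·log₁₀(1.434e+07) = 71.57 dB.

72 dB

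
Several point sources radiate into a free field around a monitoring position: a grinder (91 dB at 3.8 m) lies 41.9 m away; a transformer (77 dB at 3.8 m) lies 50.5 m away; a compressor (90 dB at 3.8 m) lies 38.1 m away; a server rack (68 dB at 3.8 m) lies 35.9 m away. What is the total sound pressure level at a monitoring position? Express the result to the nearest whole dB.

First find each source's level at the receiver (point-source: −20·log₁₀(r/r_ref)), then combine on an intensity basis.
grinder: 91 − 20·log₁₀(41.9/3.8) = 91 − 20.85 = 70.15 dB.
transformer: 77 − 20·log₁₀(50.5/3.8) = 77 − 22.47 = 54.53 dB.
compressor: 90 − 20·log₁₀(38.1/3.8) = 90 − 20.02 = 69.98 dB.
server rack: 68 − 20·log₁₀(35.9/3.8) = 68 − 19.51 = 48.49 dB.
Σ 10^(L/10) = 2.066e+07 → L_total = 10·log₁₀(2.066e+07) = 73.15 dB.

73 dB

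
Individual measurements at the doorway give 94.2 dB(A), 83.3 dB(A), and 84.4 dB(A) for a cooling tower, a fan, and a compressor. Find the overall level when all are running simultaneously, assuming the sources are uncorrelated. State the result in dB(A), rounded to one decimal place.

Incoherent sources combine by intensity addition: L_total = 10·log₁₀(Σ 10^(L_i/10)).
Σ 10^(L/10) = 10^(94.2/10) + 10^(83.3/10) + 10^(84.4/10) = 3.119e+09.
L_total = 10·log₁₀(3.119e+09) = 94.94 dB(A).

94.9 dB(A)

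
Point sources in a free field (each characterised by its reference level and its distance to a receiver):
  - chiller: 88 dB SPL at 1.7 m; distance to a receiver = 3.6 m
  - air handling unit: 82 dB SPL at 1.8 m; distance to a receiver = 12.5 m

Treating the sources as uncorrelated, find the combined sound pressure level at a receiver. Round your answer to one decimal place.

81.6 dB SPL

Propagate each source to the receiver with L = L_ref − 20·log₁₀(r/r_ref), then add intensities.
chiller: 88 − 20·log₁₀(3.6/1.7) = 88 − 6.52 = 81.48 dB SPL.
air handling unit: 82 − 20·log₁₀(12.5/1.8) = 82 − 16.83 = 65.17 dB SPL.
Σ 10^(L/10) = 1.440e+08 → L_total = 10·log₁₀(1.440e+08) = 81.58 dB SPL.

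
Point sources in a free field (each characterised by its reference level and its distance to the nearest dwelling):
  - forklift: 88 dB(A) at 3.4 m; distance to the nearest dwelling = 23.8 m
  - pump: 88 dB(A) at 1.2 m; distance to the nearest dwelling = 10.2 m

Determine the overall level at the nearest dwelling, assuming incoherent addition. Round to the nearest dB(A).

Propagate each source to the receiver with L = L_ref − 20·log₁₀(r/r_ref), then add intensities.
forklift: 88 − 20·log₁₀(23.8/3.4) = 88 − 16.90 = 71.10 dB(A).
pump: 88 − 20·log₁₀(10.2/1.2) = 88 − 18.59 = 69.41 dB(A).
Σ 10^(L/10) = 2.161e+07 → L_total = 10·log₁₀(2.161e+07) = 73.35 dB(A).

73 dB(A)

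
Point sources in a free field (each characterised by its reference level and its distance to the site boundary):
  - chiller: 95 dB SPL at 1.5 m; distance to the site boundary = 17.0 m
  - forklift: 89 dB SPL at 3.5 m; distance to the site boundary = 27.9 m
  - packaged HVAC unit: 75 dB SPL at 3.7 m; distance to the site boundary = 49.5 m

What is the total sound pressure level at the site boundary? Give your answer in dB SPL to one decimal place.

75.7 dB SPL

First find each source's level at the receiver (point-source: −20·log₁₀(r/r_ref)), then combine on an intensity basis.
chiller: 95 − 20·log₁₀(17.0/1.5) = 95 − 21.09 = 73.91 dB SPL.
forklift: 89 − 20·log₁₀(27.9/3.5) = 89 − 18.03 = 70.97 dB SPL.
packaged HVAC unit: 75 − 20·log₁₀(49.5/3.7) = 75 − 22.53 = 52.47 dB SPL.
Σ 10^(L/10) = 3.730e+07 → L_total = 10·log₁₀(3.730e+07) = 75.72 dB SPL.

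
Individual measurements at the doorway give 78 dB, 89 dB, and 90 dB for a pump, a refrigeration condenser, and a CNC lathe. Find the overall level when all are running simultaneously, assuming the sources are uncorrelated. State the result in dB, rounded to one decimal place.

92.7 dB

Incoherent sources combine by intensity addition: L_total = 10·log₁₀(Σ 10^(L_i/10)).
Σ 10^(L/10) = 10^(78/10) + 10^(89/10) + 10^(90/10) = 1.857e+09.
L_total = 10·log₁₀(1.857e+09) = 92.69 dB.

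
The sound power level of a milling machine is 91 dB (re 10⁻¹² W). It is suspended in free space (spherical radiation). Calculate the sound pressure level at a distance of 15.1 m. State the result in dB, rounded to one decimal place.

56.4 dB

The power spreads over a sphere of area 4π·r², so L_p = L_w − 10·log₁₀(4π·r²).
4π·r² = 2865 m², 10·log₁₀ of that is 34.572 dB.
L_p = 91 − 34.572 = 56.43 dB.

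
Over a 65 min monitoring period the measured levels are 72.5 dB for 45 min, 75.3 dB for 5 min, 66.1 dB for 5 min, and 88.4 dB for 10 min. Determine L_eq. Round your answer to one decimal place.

80.9 dB

The energy average is taken in the linear domain: L_eq = 10·log₁₀[(Σ tᵢ·10^(Lᵢ/10))/T], T = 65 min.
Σ tᵢ·10^(Lᵢ/10) = 45·10^(72.5/10) + 5·10^(75.3/10) + 5·10^(66.1/10) + 10·10^(88.4/10) = 7.908e+09.
L_eq = 10·log₁₀(7.908e+09/65) = 80.85 dB.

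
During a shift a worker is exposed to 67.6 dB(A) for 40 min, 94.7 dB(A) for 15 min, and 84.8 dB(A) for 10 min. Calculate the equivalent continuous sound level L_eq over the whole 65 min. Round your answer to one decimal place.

L_eq = 10·log₁₀[(1/T)·Σ tᵢ·10^(Lᵢ/10)] with T = 65 min.
Σ tᵢ·10^(Lᵢ/10) = 40·10^(67.6/10) + 15·10^(94.7/10) + 10·10^(84.8/10) = 4.752e+10.
L_eq = 10·log₁₀(4.752e+10/65) = 88.64 dB(A).

88.6 dB(A)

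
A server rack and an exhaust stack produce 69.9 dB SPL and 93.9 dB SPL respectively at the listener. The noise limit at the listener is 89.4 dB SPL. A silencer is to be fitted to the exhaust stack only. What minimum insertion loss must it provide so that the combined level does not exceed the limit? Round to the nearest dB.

5 dB

Everything except the exhaust stack sums to 10^(69.9/10) = 9.772e+06 in linear terms, 69.90 dB SPL.
The limit corresponds to 10^(89.4/10) = 8.710e+08; subtracting the fixed part leaves 8.612e+08 for the exhaust stack, i.e. 89.35 dB SPL.
Required insertion loss = 93.9 − 89.35 = 4.55 dB.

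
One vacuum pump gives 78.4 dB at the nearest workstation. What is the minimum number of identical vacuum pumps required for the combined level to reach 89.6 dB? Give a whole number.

Need L₁ + 10·log₁₀ N ≥ 89.6, i.e. log₁₀ N ≥ 1.12.
N ≥ 10^(11.2/10) = 13.183, so N = 14.

14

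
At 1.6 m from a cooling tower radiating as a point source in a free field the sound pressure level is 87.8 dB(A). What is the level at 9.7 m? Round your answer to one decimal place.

72.1 dB(A)

Spherical spreading from a point source gives a 20·log₁₀(r₂/r₁) drop.
L₂ = 87.8 − 20·log₁₀(9.7/1.6) = 87.8 − 15.653 = 72.15 dB(A).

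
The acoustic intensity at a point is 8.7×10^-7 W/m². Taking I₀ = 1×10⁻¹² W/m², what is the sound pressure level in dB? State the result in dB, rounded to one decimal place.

59.4 dB

Dividing by I₀ shifts the exponent by 12: I/I₀ = 8.7×10^5.
L = 10·(0.9395 + 5) = 59.40 dB.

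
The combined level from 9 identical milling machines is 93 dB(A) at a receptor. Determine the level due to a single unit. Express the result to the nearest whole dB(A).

83 dB(A)

9 equal contributions raise the level by 10·log₁₀ 9 = 9.542 dB, so each unit alone gives 93 − 9.542.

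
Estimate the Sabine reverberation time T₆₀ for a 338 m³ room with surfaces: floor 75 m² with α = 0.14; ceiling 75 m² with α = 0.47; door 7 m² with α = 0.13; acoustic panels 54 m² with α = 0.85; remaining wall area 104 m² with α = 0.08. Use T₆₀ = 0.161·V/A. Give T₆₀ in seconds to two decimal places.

A = Σ Sᵢαᵢ = 75·0.14 + 75·0.47 + 7·0.13 + 54·0.85 + 104·0.08 = 100.88 m².
T₆₀ = 0.161 × 338 / 100.88 = 0.539 s.

0.54 s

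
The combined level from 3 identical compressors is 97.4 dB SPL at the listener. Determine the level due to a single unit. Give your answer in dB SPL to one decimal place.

For N identical incoherent sources L_total = L₁ + 10·log₁₀ N, so L₁ = 97.4 − 10·log₁₀(3) = 97.4 − 4.771.

92.6 dB SPL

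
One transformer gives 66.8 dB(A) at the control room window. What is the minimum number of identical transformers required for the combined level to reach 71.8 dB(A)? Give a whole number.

Need L₁ + 10·log₁₀ N ≥ 71.8, i.e. log₁₀ N ≥ 0.50.
N ≥ 10^(5.0/10) = 3.162, so N = 4.

4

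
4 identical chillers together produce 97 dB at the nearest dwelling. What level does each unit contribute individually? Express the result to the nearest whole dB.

For N identical incoherent sources L_total = L₁ + 10·log₁₀ N, so L₁ = 97 − 10·log₁₀(4) = 97 − 6.021.

91 dB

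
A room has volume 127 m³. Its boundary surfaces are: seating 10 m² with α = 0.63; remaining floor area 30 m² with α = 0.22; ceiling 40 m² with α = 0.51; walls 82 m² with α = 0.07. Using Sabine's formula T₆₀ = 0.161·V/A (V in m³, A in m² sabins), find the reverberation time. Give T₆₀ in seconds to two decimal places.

A = Σ Sᵢαᵢ = 10·0.63 + 30·0.22 + 40·0.51 + 82·0.07 = 39.04 m².
T₆₀ = 0.161·V/A = 0.161·127/39.04 = 0.524 s.

0.52 s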